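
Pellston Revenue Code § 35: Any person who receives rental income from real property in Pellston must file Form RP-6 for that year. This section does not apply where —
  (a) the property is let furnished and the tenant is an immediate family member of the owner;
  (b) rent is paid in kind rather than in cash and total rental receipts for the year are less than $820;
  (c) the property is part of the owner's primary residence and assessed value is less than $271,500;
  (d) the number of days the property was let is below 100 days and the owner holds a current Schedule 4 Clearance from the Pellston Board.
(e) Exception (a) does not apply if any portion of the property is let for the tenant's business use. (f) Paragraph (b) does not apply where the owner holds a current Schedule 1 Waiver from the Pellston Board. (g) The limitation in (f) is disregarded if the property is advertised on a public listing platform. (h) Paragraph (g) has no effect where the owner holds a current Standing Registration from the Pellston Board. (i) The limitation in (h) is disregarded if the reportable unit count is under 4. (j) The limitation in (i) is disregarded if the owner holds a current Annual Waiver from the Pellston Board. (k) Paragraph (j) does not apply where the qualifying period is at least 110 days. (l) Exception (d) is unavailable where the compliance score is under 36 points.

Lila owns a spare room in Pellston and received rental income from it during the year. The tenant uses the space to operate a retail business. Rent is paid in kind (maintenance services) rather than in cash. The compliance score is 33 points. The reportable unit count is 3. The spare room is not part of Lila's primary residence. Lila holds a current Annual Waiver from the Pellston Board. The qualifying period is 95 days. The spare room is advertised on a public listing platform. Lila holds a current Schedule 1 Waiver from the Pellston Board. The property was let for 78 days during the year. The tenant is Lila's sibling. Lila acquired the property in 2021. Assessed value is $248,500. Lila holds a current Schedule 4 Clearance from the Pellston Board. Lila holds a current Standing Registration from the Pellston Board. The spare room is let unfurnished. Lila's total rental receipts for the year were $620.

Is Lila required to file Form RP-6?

Yes — Lila must file Form RP-6.

Exception (a) requires that the property is let furnished; but the property is let unfurnished, so (a) is unavailable.
Exception (b): rent is paid in kind; total rental receipts for the year are $620, less than the $820 limit — every condition holds. Turning to paragraphs (f)–(k): (f) is triggered — a current Schedule 1 Waiver is held. (g) applies (the property is publicly advertised), but is displaced by (h): (h) operates against (g): a current Standing Registration is held. (i) is triggered (the reportable unit count is 3, under the 4 limit), but is itself disapplied by (j): (j) operates against (i): a current Annual Waiver is held. (k) is not triggered (the qualifying period is 95 days, short of 110 days), so (j) stands. Exception (b) does not apply.
Exception (c) requires that the property is part of the owner's primary residence; but the spare room is not part of the primary residence, so (c) is unavailable.
Exception (d) is satisfied on its face — the number of days the property was let is 78 days, below the 100 days limit; a current Schedule 4 Clearance is held. But applying paragraph (l): (l) operates — the compliance score is 33 points, under the 36 points limit. So (d) is unavailable.
No exception is made out. Lila falls within the general rule.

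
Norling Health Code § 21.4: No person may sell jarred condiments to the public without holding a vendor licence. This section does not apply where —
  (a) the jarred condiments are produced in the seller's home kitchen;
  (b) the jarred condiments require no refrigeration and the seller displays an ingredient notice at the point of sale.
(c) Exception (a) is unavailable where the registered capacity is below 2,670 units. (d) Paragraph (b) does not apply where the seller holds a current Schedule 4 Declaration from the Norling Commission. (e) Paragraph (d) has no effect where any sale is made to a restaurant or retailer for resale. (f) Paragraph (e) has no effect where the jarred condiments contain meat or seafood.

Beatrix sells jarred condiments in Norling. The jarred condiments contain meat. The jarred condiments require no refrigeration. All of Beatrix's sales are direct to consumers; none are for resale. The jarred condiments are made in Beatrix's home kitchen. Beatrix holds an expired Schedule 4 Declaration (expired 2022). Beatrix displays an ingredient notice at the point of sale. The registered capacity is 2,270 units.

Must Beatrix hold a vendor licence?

No — exception (b) applies; Beatrix is not required to hold a vendor licence.

Exception (a)'s conditions are all satisfied: the jarred condiments are home-kitchen produced. But: (c) operates — the registered capacity is 2,270 units, below the 2,670 units limit. Exception (a) does not apply.
All of (b)'s requirements are met (the jarred condiments are shelf-stable; an ingredient notice is displayed). Considering the limiting provisions: (d), which would limit (b), is not triggered: the Schedule 4 Declaration is not current. Exception (b) stands.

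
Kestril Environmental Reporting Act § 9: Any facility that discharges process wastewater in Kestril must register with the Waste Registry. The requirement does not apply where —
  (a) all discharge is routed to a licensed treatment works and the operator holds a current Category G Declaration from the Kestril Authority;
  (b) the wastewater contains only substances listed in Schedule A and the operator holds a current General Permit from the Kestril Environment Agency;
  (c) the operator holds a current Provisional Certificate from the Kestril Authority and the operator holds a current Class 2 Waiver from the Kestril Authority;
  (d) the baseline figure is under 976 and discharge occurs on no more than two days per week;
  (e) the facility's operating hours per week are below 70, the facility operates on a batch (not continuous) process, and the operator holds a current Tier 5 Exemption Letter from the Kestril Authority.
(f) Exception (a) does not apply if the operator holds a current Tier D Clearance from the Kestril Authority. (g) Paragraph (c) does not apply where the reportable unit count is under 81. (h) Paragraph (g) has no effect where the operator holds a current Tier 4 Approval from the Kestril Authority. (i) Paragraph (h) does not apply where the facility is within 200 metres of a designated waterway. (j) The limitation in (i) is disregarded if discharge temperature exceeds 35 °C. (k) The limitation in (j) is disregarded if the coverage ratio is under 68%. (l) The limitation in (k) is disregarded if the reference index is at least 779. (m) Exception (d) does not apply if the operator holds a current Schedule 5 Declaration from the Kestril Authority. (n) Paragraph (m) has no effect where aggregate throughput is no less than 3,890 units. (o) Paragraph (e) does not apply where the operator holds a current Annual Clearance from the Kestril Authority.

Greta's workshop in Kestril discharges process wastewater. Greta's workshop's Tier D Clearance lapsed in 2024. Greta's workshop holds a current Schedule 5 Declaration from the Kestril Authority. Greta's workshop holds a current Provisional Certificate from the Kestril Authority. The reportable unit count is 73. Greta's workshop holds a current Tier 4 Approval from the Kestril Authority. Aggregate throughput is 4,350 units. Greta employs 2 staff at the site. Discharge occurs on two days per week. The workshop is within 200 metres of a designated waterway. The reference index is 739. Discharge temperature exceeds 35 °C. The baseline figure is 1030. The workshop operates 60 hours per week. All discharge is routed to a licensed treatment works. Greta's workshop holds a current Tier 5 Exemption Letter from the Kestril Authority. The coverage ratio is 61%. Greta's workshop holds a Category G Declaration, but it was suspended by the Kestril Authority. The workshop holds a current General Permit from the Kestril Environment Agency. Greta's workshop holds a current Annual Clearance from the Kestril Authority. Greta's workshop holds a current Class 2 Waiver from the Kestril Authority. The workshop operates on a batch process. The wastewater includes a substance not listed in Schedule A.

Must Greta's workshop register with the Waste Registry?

Yes — Greta's workshop must register with the Waste Registry.

Exception (a) fails — the Category G Declaration is not current.
Exception (b) does not apply: the wastewater includes a non-Schedule-A substance.
Exception (c): a current Provisional Certificate is held; a current Class 2 Waiver is held — every condition holds. But: (g) operates against (c): the reportable unit count is 73, under the 81 limit. (h) would limit (g) — a current Tier 4 Approval is held — but (i) sets (h) aside: (i) operates against (h): the workshop is within 200 m of a designated waterway. (j) would limit (i) — discharge temperature exceeds 35 °C — but (k) sets (j) aside: (k) is triggered — the coverage ratio is 61%, under the 68% limit. (l), which would lift (k), is not triggered — the reference index is 739, short of 779. Exception (c) does not apply.
Exception (d) fails — the baseline figure is 1,030, not under 976.
Exception (e)'s conditions are all satisfied: the facility's operating hours per week are 60, below the 70 limit; the facility operates on a batch process; a current Tier 5 Exemption Letter is held. However, paragraph (o) must be considered: (o) operates against (e): a current Annual Clearance is held. Exception (e) does not apply.
No exception displaces § 9.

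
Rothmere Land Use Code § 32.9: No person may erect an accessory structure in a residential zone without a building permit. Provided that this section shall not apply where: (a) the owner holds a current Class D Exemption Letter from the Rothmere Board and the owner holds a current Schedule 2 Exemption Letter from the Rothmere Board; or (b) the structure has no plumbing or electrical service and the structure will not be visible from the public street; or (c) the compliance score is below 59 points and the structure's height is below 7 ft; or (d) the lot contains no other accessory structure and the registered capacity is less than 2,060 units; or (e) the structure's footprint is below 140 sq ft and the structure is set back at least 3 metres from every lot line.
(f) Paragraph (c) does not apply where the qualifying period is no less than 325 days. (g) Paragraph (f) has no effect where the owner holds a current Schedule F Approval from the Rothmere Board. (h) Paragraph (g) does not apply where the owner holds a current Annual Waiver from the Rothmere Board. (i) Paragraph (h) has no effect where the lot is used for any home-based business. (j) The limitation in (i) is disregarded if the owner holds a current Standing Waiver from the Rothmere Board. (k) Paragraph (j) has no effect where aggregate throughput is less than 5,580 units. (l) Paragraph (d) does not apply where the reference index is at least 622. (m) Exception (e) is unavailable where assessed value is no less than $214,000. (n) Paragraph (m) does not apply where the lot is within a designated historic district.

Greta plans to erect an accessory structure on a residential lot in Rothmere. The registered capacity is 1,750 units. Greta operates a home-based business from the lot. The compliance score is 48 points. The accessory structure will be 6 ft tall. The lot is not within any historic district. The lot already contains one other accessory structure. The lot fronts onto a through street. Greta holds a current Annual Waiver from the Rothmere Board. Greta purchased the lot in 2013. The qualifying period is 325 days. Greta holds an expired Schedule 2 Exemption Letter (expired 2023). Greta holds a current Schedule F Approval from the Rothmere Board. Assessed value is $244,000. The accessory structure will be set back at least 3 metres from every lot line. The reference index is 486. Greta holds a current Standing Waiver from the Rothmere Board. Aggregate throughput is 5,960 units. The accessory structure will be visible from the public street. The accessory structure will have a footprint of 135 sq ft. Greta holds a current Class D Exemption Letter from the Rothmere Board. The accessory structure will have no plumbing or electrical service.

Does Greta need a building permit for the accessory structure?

Exception (a) fails — the Schedule 2 Exemption Letter is not current.
Exception (b) requires that the structure will not be visible from the public street; but the structure will be visible from the street, so (b) is unavailable.
Exception (c)'s conditions are all satisfied: the compliance score is 48 points, below the 59 points limit; the structure's height is 6 ft, below the 7 ft limit. But: (f) operates against (c): the qualifying period is 325 days, meeting the 325 days threshold. (g) would limit (f) — a current Schedule F Approval is held — but (h) sets (g) aside: (h) operates against (g): a current Annual Waiver is held. (i) is engaged (a home-based business operates on the lot), but yields to (j): (j) operates against (i): a current Standing Waiver is held. (k) is not engaged (aggregate throughput is 5,960 units, not less than 5,580 units), so (j) stands. (c) is therefore removed.
Exception (d) does not apply: the lot already has another accessory structure.
Exception (e): the structure's footprint is 135 sq ft, below the 140 sq ft limit; the setback is at least 3 m on every side — every condition holds. Turning to paragraphs (m)–(n): (m) operates against (e): assessed value is $244,000, meeting the $214,000 threshold. (n), which would lift (m), is inapplicable — the lot is not in a historic district. So (e) is unavailable.
None of the exceptions is available; § 32.9 applies in full.

Yes — Greta must obtain a building permit.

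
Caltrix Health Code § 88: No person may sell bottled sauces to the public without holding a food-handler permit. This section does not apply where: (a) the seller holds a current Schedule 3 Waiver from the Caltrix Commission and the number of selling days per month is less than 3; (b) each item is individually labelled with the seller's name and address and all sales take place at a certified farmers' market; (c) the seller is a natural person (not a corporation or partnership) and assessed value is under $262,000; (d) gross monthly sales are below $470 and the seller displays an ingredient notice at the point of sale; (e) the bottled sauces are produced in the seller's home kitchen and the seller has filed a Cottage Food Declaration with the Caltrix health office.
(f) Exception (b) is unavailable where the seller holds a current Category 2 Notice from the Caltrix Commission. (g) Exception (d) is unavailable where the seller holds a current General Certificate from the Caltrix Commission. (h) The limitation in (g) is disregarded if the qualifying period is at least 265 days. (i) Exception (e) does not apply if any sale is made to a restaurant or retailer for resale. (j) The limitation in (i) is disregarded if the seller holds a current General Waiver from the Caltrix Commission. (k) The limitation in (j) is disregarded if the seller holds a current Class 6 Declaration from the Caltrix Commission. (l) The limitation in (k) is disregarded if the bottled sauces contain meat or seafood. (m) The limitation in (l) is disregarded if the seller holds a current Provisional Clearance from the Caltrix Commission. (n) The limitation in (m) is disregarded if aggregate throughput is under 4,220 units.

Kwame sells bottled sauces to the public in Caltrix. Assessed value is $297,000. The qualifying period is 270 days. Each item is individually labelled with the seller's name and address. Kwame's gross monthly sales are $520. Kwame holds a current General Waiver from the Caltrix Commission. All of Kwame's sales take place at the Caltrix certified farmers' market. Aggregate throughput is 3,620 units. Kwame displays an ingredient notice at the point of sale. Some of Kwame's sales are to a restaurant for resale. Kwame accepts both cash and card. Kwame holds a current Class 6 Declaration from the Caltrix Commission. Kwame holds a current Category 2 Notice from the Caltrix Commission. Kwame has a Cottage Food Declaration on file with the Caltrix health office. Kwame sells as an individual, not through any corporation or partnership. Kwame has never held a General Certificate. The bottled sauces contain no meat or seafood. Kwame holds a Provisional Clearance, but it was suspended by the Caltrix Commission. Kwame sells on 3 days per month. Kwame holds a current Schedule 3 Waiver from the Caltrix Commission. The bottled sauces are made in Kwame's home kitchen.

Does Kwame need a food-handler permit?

Exception (a) fails — the number of selling days per month is 3, not less than 3.
Exception (b) is satisfied on its face — items are individually labelled; all sales are at a certified farmers' market. Turning to paragraph (f): (f) is engaged — a current Category 2 Notice is held. (b) is therefore removed.
Exception (c) fails — assessed value is $297,000, not under $262,000.
Exception (d) requires that gross monthly sales are below $470; but gross monthly sales are $520, not below $470, so (d) is unavailable.
Exception (e)'s conditions are all satisfied: the bottled sauces are home-kitchen produced; a Cottage Food Declaration is on file. But applying paragraphs (i)–(n): (i) operates against (e): some sales are to a restaurant for resale. (j) operates (a current General Waiver is held), but is set aside by (k): (k) is engaged — a current Class 6 Declaration is held. (l), which would lift (k), is not triggered — the bottled sauces contain no meat or seafood. Exception (e) does not apply.
No exception displaces § 88.

Yes — Kwame must hold a food-handler permit.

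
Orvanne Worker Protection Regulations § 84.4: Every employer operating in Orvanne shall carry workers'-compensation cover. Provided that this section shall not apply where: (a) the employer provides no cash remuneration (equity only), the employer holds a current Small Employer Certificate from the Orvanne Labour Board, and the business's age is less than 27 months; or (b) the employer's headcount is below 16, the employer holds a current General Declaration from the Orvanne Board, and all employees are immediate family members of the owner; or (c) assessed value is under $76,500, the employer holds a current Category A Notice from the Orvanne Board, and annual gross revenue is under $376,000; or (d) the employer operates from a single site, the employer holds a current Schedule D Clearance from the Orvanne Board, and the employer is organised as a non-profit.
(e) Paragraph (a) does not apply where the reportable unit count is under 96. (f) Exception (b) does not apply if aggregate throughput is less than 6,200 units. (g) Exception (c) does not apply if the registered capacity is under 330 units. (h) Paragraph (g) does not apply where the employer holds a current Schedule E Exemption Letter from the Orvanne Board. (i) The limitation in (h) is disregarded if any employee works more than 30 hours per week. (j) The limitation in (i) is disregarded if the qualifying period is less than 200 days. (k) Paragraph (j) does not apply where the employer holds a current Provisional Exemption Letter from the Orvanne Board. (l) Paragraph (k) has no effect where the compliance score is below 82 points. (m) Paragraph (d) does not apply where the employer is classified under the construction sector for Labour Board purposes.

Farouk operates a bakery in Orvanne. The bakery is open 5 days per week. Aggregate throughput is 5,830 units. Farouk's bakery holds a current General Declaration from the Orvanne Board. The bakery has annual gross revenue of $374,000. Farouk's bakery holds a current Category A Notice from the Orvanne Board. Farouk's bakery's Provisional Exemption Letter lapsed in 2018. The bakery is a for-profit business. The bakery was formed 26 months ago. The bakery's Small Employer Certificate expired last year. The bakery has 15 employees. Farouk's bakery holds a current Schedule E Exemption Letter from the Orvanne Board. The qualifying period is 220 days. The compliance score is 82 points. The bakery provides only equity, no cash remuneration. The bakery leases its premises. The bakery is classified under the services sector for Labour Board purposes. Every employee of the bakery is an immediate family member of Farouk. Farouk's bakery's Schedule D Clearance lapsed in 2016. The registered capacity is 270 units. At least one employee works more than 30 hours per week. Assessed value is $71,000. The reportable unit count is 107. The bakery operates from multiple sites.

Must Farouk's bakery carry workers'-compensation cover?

Yes — Farouk's bakery must carry workers'-compensation cover.

Exception (a) requires that the employer holds a current Small Employer Certificate from the Orvanne Labour Board; but the Small Employer Certificate has expired, so (a) is unavailable.
Exception (b)'s conditions are all satisfied: the employer's headcount is 15, below the 16 limit; a current General Declaration is held; every employee is an immediate family member. But applying paragraph (f): (f) is triggered — aggregate throughput is 5,830 units, less than the 6,200 units limit. Exception (b) does not apply.
Exception (c)'s conditions are all satisfied: assessed value is $71,000, under the $76,500 limit; a current Category A Notice is held; annual gross revenue is $374,000, under the $376,000 limit. Turning to paragraphs (g)–(l): (g) is engaged — the registered capacity is 270 units, under the 330 units limit. (h) applies (a current Schedule E Exemption Letter is held), but is set aside by (i): (i) is engaged — at least one employee exceeds 30 hours/week. (j) is inapplicable (the qualifying period is 220 days, not less than 200 days), so (i) stands. So (c) is unavailable.
Exception (d) requires that the employer operates from a single site; but the employer operates from multiple sites, so (d) is unavailable.
Every exception is unavailable, so the rule governs.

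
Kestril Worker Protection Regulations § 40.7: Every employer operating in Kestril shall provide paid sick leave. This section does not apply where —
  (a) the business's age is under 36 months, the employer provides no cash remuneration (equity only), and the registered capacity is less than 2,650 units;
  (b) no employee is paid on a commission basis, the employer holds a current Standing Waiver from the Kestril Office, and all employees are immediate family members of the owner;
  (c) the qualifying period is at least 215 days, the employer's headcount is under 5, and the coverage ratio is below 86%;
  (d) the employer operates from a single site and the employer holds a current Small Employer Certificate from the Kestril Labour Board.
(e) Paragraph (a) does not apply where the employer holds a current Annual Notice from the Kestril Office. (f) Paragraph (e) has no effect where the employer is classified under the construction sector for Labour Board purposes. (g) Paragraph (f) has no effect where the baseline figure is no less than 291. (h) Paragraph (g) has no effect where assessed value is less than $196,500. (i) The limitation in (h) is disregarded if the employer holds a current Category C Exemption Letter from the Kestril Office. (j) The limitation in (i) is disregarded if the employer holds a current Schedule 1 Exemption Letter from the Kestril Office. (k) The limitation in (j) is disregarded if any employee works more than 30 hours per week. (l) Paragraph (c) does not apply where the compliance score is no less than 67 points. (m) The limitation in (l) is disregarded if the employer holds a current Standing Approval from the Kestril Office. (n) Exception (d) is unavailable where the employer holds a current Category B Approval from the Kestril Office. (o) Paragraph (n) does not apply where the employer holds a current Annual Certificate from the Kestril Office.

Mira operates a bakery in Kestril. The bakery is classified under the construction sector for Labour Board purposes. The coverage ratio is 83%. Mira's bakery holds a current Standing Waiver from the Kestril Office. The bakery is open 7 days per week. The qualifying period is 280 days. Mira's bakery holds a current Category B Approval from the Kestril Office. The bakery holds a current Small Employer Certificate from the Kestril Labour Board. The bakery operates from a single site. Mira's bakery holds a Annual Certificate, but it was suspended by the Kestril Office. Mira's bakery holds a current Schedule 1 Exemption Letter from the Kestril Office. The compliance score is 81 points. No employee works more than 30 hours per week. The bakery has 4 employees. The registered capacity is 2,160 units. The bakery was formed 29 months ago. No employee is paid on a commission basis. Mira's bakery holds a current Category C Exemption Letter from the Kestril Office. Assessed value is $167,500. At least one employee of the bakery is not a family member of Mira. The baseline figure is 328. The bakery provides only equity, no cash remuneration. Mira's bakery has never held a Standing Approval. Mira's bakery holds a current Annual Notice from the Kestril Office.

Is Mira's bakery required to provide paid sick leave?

Exception (a): the business's age is 29 months, under the 36 months limit; remuneration is equity-only; the registered capacity is 2,160 units, less than the 2,650 units limit — every condition holds. Under paragraphs (e)–(k): (e) applies (a current Annual Notice is held), but is overridden by (f): (f) operates against (e): the bakery is classified under the construction sector. (g) is engaged (the baseline figure is 328, meeting the 291 threshold), but is set aside by (h): (h) applies — assessed value is $167,500, less than the $196,500 limit. (i) operates (a current Category C Exemption Letter is held), but is displaced by (j): (j) is engaged — a current Schedule 1 Exemption Letter is held. (k) is inapplicable (no employee exceeds 30 hours/week), so (j) stands. (a) remains available.
Exception (b) fails — at least one employee is not a family member.
Exception (c): the qualifying period is 280 days, meeting the 215 days threshold; the employer's headcount is 4, under the 5 limit; the coverage ratio is 83%, below the 86% limit — every condition holds. Turning to paragraphs (l)–(m): (l) is engaged — the compliance score is 81 points, meeting the 67 points threshold. (m), which would lift (l), does not operate here — the Standing Approval is not current. (c) is therefore removed.
Exception (d)'s conditions are all satisfied: the employer operates from a single site; a current Small Employer Certificate is held. Turning to paragraphs (n)–(o): (n) operates against (d): a current Category B Approval is held. (o) is not triggered (no current Annual Certificate is held), so (n) stands. Exception (d) does not apply.

No — exception (a) applies; Mira's bakery is not required to provide paid sick leave.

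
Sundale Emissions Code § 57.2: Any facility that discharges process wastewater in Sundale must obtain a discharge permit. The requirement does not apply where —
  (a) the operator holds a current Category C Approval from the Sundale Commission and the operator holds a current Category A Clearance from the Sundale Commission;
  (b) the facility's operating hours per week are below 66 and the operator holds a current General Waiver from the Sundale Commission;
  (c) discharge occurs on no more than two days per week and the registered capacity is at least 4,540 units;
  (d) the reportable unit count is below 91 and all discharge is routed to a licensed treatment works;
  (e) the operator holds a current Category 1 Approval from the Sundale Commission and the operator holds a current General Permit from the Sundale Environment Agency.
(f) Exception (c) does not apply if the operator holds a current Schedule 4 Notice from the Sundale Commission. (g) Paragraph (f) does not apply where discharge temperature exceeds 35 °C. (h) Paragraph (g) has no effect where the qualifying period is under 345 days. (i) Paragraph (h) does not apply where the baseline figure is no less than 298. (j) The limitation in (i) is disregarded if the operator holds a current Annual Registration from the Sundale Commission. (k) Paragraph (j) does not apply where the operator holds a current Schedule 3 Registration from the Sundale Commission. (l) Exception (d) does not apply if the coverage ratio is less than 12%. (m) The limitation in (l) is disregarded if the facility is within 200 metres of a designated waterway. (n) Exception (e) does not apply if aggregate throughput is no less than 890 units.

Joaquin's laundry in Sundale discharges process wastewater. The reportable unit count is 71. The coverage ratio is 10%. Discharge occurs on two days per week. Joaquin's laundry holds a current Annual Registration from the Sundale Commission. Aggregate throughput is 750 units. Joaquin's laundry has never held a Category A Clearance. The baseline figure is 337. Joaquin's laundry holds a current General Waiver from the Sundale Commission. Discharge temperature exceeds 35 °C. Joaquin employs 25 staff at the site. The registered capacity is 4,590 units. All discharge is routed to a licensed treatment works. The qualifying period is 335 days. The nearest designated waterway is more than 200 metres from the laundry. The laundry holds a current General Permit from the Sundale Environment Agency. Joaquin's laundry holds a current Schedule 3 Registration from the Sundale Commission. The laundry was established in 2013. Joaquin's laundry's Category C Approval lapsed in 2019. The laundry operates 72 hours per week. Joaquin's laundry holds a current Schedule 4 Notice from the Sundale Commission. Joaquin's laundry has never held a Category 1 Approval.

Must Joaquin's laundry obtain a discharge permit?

No — exception (c) applies; Joaquin's laundry is not required to obtain a discharge permit.

Exception (a) fails — the Category C Approval is not current.
Exception (b) fails — the facility's operating hours per week are 72, not below 66.
Exception (c) is satisfied on its face — discharge occurs on no more than two days per week; the registered capacity is 4,590 units, meeting the 4,540 units threshold. Under paragraphs (f)–(k): (f) would limit (c) — a current Schedule 4 Notice is held — but (g) sets (f) aside: (g) is triggered — discharge temperature exceeds 35 °C. (h) would limit (g) — the qualifying period is 335 days, under the 345 days limit — but (i) sets (h) aside: (i) operates against (h): the baseline figure is 337, meeting the 298 threshold. (j) operates (a current Annual Registration is held), but is itself disapplied by (k): (k) operates — a current Schedule 3 Registration is held. Exception (c) stands.
All of (d)'s requirements are met (the reportable unit count is 71, below the 91 limit; discharge is routed to a licensed treatment works). Turning to paragraphs (l)–(m): (l) applies — the coverage ratio is 10%, less than the 12% limit. (m) is not engaged (the laundry is more than 200 m from any designated waterway), so (l) stands. So (d) is unavailable.
Exception (e) does not apply: the Category 1 Approval is not current.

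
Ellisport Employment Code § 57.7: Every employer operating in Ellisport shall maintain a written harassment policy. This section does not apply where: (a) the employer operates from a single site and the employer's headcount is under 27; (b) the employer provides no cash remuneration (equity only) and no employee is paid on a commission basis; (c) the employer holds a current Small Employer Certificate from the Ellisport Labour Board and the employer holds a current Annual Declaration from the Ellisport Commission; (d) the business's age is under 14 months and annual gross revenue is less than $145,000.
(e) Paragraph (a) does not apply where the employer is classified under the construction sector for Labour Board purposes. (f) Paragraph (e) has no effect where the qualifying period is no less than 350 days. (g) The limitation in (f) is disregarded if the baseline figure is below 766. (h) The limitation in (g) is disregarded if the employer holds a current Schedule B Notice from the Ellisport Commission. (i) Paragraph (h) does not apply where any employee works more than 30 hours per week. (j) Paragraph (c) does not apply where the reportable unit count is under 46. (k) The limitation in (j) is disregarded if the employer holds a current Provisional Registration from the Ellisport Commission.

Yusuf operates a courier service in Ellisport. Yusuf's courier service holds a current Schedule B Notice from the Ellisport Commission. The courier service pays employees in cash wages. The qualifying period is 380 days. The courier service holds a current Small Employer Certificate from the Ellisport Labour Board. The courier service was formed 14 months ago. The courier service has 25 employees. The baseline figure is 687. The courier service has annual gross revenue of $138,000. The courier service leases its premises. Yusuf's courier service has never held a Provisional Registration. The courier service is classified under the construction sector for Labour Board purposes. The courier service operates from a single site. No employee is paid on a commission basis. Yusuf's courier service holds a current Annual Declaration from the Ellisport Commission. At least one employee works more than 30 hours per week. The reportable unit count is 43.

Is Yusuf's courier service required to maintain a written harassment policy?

Yes — Yusuf's courier service must maintain a written harassment policy.

Exception (a)'s conditions are all satisfied: the employer operates from a single site; the employer's headcount is 25, under the 27 limit. However, paragraphs (e)–(i) must be considered: (e) operates against (a): the courier service is classified under the construction sector. (f) applies (the qualifying period is 380 days, meeting the 350 days threshold), but is set aside by (g): (g) operates against (f): the baseline figure is 687, below the 766 limit. (h) is triggered (a current Schedule B Notice is held), but yields to (i): (i) is engaged — at least one employee exceeds 30 hours/week. So (a) is unavailable.
Exception (b) requires that the employer provides no cash remuneration (equity only); but employees are paid cash wages, so (b) is unavailable.
Exception (c): a current Small Employer Certificate is held; a current Annual Declaration is held — every condition holds. However, paragraphs (j)–(k) must be considered: (j) operates against (c): the reportable unit count is 43, under the 46 limit. (k) is inapplicable (no current Provisional Registration is held), so (j) stands. (c) is therefore removed.
Exception (d) requires that the business's age is under 14 months; but the business's age is 14 months, not under 14 months, so (d) is unavailable.
No exception displaces § 57.7.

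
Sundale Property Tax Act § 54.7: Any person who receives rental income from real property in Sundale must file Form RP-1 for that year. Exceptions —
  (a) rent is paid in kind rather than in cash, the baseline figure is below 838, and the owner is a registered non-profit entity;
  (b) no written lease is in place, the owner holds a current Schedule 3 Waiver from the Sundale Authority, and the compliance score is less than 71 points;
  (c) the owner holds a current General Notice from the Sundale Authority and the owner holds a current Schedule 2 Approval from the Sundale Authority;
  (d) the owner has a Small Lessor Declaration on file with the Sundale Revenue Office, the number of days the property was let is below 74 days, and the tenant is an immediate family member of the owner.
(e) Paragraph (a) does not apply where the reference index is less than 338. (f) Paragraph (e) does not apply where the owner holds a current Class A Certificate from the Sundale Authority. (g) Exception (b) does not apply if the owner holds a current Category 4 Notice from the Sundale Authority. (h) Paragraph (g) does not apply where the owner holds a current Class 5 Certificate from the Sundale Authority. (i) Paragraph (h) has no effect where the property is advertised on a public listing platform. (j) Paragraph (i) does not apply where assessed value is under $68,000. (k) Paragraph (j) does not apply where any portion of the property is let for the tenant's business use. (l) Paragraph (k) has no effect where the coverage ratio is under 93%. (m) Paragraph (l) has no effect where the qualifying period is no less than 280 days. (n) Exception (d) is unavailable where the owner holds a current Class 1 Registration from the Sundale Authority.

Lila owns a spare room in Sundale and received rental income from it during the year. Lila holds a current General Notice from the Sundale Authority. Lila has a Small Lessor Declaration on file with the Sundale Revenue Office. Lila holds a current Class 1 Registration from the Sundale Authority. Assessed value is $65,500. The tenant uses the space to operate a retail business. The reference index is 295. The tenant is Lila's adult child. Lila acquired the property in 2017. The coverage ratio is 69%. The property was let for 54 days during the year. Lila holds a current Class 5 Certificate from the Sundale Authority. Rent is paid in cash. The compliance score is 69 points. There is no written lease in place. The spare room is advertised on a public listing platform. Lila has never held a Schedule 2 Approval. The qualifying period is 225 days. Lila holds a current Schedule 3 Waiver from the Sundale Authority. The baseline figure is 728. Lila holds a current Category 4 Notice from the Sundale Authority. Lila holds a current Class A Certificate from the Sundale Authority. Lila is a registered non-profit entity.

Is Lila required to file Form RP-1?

No — exception (b) applies; Lila is not required to file Form RP-1.

Exception (a) requires that rent is paid in kind rather than in cash; but rent is paid in cash, so (a) is unavailable.
Exception (b) is satisfied on its face — there is no written lease; a current Schedule 3 Waiver is held; the compliance score is 69 points, less than the 71 points limit. Under paragraphs (g)–(m): (g) is triggered (a current Category 4 Notice is held), but is displaced by (h): (h) applies — a current Class 5 Certificate is held. (i) applies (the property is publicly advertised), but is itself disapplied by (j): (j) operates against (i): assessed value is $65,500, under the $68,000 limit. (k) would limit (j) — the space is let for business use — but (l) sets (k) aside: (l) operates against (k): the coverage ratio is 69%, under the 93% limit. (m), which would lift (l), does not operate here — the qualifying period is 225 days, short of 280 days. So (b) applies.
Exception (c) fails — the Schedule 2 Approval is not current.
All of (d)'s requirements are met (a Small Lessor Declaration is on file; the number of days the property was let is 54 days, below the 74 days limit; the tenant is an immediate family member). However, paragraph (n) must be considered: (n) is triggered — a current Class 1 Registration is held. Exception (d) does not apply.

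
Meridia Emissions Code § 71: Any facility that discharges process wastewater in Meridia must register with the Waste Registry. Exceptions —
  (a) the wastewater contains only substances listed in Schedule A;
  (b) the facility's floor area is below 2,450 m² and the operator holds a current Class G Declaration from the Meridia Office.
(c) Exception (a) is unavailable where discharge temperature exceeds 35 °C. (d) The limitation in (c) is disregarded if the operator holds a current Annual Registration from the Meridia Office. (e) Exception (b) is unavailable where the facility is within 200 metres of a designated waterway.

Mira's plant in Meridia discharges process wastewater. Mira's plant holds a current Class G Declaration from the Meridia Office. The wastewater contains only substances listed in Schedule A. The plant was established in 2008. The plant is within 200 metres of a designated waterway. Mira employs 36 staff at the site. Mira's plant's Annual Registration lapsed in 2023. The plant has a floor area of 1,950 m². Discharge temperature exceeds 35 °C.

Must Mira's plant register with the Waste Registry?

Yes — Mira's plant must register with the Waste Registry.

Exception (a) is satisfied on its face — the wastewater is Schedule-A-only. Turning to paragraphs (c)–(d): (c) is engaged — discharge temperature exceeds 35 °C. (d) does not operate here (there is no Annual Registration in force), so (c) stands. So (a) is unavailable.
All of (b)'s requirements are met (the facility's floor area is 1,950 m², below the 2,450 m² limit; a current Class G Declaration is held). However, paragraph (e) must be considered: (e) is engaged — the plant is within 200 m of a designated waterway. Exception (b) does not apply.
No exception is made out. Mira's plant falls within the general rule.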